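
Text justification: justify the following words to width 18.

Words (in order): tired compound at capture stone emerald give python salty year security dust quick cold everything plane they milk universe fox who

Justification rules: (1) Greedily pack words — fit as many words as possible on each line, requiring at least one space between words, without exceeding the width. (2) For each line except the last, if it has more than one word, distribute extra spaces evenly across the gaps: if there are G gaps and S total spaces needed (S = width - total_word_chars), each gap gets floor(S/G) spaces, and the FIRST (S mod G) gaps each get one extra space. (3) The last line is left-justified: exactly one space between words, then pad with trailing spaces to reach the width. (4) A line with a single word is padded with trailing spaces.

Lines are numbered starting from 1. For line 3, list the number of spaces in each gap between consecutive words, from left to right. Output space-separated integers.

Answer: 7

Derivation:
Line 1: ['tired', 'compound', 'at'] (min_width=17, slack=1)
Line 2: ['capture', 'stone'] (min_width=13, slack=5)
Line 3: ['emerald', 'give'] (min_width=12, slack=6)
Line 4: ['python', 'salty', 'year'] (min_width=17, slack=1)
Line 5: ['security', 'dust'] (min_width=13, slack=5)
Line 6: ['quick', 'cold'] (min_width=10, slack=8)
Line 7: ['everything', 'plane'] (min_width=16, slack=2)
Line 8: ['they', 'milk', 'universe'] (min_width=18, slack=0)
Line 9: ['fox', 'who'] (min_width=7, slack=11)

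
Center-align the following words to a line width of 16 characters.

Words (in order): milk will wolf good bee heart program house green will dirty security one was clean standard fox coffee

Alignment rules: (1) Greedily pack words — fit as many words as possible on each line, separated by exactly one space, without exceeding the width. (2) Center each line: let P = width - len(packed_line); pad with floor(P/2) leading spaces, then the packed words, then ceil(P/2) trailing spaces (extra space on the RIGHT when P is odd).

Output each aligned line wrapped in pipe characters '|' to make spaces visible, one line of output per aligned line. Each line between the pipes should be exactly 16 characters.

Answer: | milk will wolf |
| good bee heart |
| program house  |
|green will dirty|
|security one was|
| clean standard |
|   fox coffee   |

Derivation:
Line 1: ['milk', 'will', 'wolf'] (min_width=14, slack=2)
Line 2: ['good', 'bee', 'heart'] (min_width=14, slack=2)
Line 3: ['program', 'house'] (min_width=13, slack=3)
Line 4: ['green', 'will', 'dirty'] (min_width=16, slack=0)
Line 5: ['security', 'one', 'was'] (min_width=16, slack=0)
Line 6: ['clean', 'standard'] (min_width=14, slack=2)
Line 7: ['fox', 'coffee'] (min_width=10, slack=6)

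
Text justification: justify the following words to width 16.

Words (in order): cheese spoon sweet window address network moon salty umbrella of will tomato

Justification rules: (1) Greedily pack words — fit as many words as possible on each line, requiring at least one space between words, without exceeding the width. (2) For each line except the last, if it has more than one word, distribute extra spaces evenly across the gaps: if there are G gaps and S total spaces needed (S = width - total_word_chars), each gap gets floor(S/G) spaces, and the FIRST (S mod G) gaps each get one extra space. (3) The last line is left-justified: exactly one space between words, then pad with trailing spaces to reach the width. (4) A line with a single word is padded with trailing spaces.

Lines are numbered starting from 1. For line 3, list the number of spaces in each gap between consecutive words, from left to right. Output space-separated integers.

Line 1: ['cheese', 'spoon'] (min_width=12, slack=4)
Line 2: ['sweet', 'window'] (min_width=12, slack=4)
Line 3: ['address', 'network'] (min_width=15, slack=1)
Line 4: ['moon', 'salty'] (min_width=10, slack=6)
Line 5: ['umbrella', 'of', 'will'] (min_width=16, slack=0)
Line 6: ['tomato'] (min_width=6, slack=10)

Answer: 2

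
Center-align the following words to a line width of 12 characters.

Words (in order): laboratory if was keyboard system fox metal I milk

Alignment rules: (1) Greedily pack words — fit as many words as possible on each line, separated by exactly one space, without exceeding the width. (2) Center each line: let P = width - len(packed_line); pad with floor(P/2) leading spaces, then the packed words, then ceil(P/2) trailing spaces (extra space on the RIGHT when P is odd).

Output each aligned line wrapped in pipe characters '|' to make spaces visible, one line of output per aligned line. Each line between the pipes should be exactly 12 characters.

Line 1: ['laboratory'] (min_width=10, slack=2)
Line 2: ['if', 'was'] (min_width=6, slack=6)
Line 3: ['keyboard'] (min_width=8, slack=4)
Line 4: ['system', 'fox'] (min_width=10, slack=2)
Line 5: ['metal', 'I', 'milk'] (min_width=12, slack=0)

Answer: | laboratory |
|   if was   |
|  keyboard  |
| system fox |
|metal I milk|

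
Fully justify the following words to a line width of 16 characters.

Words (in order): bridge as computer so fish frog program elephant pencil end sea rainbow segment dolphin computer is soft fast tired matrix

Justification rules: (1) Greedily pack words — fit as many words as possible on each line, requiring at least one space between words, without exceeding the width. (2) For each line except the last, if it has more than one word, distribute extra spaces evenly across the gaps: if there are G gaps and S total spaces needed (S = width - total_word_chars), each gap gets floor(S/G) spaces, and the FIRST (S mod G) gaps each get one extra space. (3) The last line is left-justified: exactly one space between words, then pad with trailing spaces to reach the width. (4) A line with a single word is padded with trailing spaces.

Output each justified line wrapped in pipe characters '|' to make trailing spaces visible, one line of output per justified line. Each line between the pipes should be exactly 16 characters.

Answer: |bridge        as|
|computer so fish|
|frog     program|
|elephant  pencil|
|end  sea rainbow|
|segment  dolphin|
|computer is soft|
|fast       tired|
|matrix          |

Derivation:
Line 1: ['bridge', 'as'] (min_width=9, slack=7)
Line 2: ['computer', 'so', 'fish'] (min_width=16, slack=0)
Line 3: ['frog', 'program'] (min_width=12, slack=4)
Line 4: ['elephant', 'pencil'] (min_width=15, slack=1)
Line 5: ['end', 'sea', 'rainbow'] (min_width=15, slack=1)
Line 6: ['segment', 'dolphin'] (min_width=15, slack=1)
Line 7: ['computer', 'is', 'soft'] (min_width=16, slack=0)
Line 8: ['fast', 'tired'] (min_width=10, slack=6)
Line 9: ['matrix'] (min_width=6, slack=10)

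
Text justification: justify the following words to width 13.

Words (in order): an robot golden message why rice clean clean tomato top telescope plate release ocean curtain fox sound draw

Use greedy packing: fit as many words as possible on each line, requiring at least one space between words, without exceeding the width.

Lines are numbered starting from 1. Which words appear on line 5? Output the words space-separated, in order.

Answer: clean tomato

Derivation:
Line 1: ['an', 'robot'] (min_width=8, slack=5)
Line 2: ['golden'] (min_width=6, slack=7)
Line 3: ['message', 'why'] (min_width=11, slack=2)
Line 4: ['rice', 'clean'] (min_width=10, slack=3)
Line 5: ['clean', 'tomato'] (min_width=12, slack=1)
Line 6: ['top', 'telescope'] (min_width=13, slack=0)
Line 7: ['plate', 'release'] (min_width=13, slack=0)
Line 8: ['ocean', 'curtain'] (min_width=13, slack=0)
Line 9: ['fox', 'sound'] (min_width=9, slack=4)
Line 10: ['draw'] (min_width=4, slack=9)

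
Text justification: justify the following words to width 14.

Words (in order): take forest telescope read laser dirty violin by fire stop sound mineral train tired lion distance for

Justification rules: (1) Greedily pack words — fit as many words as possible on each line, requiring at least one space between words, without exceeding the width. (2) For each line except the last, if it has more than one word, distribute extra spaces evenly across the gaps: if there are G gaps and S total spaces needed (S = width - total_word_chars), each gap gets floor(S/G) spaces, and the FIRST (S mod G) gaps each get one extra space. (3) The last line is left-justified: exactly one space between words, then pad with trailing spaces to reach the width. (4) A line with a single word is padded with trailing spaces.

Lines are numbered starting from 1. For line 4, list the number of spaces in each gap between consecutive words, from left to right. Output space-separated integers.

Line 1: ['take', 'forest'] (min_width=11, slack=3)
Line 2: ['telescope', 'read'] (min_width=14, slack=0)
Line 3: ['laser', 'dirty'] (min_width=11, slack=3)
Line 4: ['violin', 'by', 'fire'] (min_width=14, slack=0)
Line 5: ['stop', 'sound'] (min_width=10, slack=4)
Line 6: ['mineral', 'train'] (min_width=13, slack=1)
Line 7: ['tired', 'lion'] (min_width=10, slack=4)
Line 8: ['distance', 'for'] (min_width=12, slack=2)

Answer: 1 1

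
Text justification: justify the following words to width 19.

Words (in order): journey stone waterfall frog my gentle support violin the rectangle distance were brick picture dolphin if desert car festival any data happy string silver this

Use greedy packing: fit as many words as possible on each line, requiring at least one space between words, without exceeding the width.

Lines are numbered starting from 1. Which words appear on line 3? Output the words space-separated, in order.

Answer: gentle support

Derivation:
Line 1: ['journey', 'stone'] (min_width=13, slack=6)
Line 2: ['waterfall', 'frog', 'my'] (min_width=17, slack=2)
Line 3: ['gentle', 'support'] (min_width=14, slack=5)
Line 4: ['violin', 'the'] (min_width=10, slack=9)
Line 5: ['rectangle', 'distance'] (min_width=18, slack=1)
Line 6: ['were', 'brick', 'picture'] (min_width=18, slack=1)
Line 7: ['dolphin', 'if', 'desert'] (min_width=17, slack=2)
Line 8: ['car', 'festival', 'any'] (min_width=16, slack=3)
Line 9: ['data', 'happy', 'string'] (min_width=17, slack=2)
Line 10: ['silver', 'this'] (min_width=11, slack=8)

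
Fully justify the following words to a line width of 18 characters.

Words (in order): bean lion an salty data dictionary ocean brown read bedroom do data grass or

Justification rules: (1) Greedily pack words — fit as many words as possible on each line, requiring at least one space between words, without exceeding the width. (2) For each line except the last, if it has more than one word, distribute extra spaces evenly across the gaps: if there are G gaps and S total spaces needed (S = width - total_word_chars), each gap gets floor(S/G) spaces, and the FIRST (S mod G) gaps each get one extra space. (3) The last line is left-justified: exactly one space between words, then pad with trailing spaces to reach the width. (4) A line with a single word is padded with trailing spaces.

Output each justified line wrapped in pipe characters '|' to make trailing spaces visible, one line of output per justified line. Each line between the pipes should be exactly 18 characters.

Answer: |bean lion an salty|
|data    dictionary|
|ocean  brown  read|
|bedroom   do  data|
|grass or          |

Derivation:
Line 1: ['bean', 'lion', 'an', 'salty'] (min_width=18, slack=0)
Line 2: ['data', 'dictionary'] (min_width=15, slack=3)
Line 3: ['ocean', 'brown', 'read'] (min_width=16, slack=2)
Line 4: ['bedroom', 'do', 'data'] (min_width=15, slack=3)
Line 5: ['grass', 'or'] (min_width=8, slack=10)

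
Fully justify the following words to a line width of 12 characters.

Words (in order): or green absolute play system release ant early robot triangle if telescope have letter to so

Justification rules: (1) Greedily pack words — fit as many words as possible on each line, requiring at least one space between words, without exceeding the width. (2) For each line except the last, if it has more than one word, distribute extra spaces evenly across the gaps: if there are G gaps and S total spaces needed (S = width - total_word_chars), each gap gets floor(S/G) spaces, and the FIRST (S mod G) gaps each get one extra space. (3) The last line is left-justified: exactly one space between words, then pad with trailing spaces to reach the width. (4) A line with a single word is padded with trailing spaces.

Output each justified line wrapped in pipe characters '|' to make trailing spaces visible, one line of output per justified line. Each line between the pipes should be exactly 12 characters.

Line 1: ['or', 'green'] (min_width=8, slack=4)
Line 2: ['absolute'] (min_width=8, slack=4)
Line 3: ['play', 'system'] (min_width=11, slack=1)
Line 4: ['release', 'ant'] (min_width=11, slack=1)
Line 5: ['early', 'robot'] (min_width=11, slack=1)
Line 6: ['triangle', 'if'] (min_width=11, slack=1)
Line 7: ['telescope'] (min_width=9, slack=3)
Line 8: ['have', 'letter'] (min_width=11, slack=1)
Line 9: ['to', 'so'] (min_width=5, slack=7)

Answer: |or     green|
|absolute    |
|play  system|
|release  ant|
|early  robot|
|triangle  if|
|telescope   |
|have  letter|
|to so       |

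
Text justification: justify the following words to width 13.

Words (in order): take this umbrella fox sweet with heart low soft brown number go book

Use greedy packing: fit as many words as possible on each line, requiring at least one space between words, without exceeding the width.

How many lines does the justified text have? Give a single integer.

Answer: 7

Derivation:
Line 1: ['take', 'this'] (min_width=9, slack=4)
Line 2: ['umbrella', 'fox'] (min_width=12, slack=1)
Line 3: ['sweet', 'with'] (min_width=10, slack=3)
Line 4: ['heart', 'low'] (min_width=9, slack=4)
Line 5: ['soft', 'brown'] (min_width=10, slack=3)
Line 6: ['number', 'go'] (min_width=9, slack=4)
Line 7: ['book'] (min_width=4, slack=9)
Total lines: 7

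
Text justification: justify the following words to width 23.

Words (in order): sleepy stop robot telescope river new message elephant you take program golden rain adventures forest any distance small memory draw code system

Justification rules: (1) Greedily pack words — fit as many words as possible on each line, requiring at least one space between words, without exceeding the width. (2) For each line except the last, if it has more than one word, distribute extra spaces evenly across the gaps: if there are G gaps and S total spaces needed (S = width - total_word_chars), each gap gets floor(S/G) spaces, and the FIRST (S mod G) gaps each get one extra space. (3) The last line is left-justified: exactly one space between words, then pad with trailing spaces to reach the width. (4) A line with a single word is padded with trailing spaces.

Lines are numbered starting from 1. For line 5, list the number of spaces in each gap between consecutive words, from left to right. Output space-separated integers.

Line 1: ['sleepy', 'stop', 'robot'] (min_width=17, slack=6)
Line 2: ['telescope', 'river', 'new'] (min_width=19, slack=4)
Line 3: ['message', 'elephant', 'you'] (min_width=20, slack=3)
Line 4: ['take', 'program', 'golden'] (min_width=19, slack=4)
Line 5: ['rain', 'adventures', 'forest'] (min_width=22, slack=1)
Line 6: ['any', 'distance', 'small'] (min_width=18, slack=5)
Line 7: ['memory', 'draw', 'code', 'system'] (min_width=23, slack=0)

Answer: 2 1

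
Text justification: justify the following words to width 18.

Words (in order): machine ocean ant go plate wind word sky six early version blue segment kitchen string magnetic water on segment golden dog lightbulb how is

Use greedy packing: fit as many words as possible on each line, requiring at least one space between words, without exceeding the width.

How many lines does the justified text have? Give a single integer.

Line 1: ['machine', 'ocean', 'ant'] (min_width=17, slack=1)
Line 2: ['go', 'plate', 'wind', 'word'] (min_width=18, slack=0)
Line 3: ['sky', 'six', 'early'] (min_width=13, slack=5)
Line 4: ['version', 'blue'] (min_width=12, slack=6)
Line 5: ['segment', 'kitchen'] (min_width=15, slack=3)
Line 6: ['string', 'magnetic'] (min_width=15, slack=3)
Line 7: ['water', 'on', 'segment'] (min_width=16, slack=2)
Line 8: ['golden', 'dog'] (min_width=10, slack=8)
Line 9: ['lightbulb', 'how', 'is'] (min_width=16, slack=2)
Total lines: 9

Answer: 9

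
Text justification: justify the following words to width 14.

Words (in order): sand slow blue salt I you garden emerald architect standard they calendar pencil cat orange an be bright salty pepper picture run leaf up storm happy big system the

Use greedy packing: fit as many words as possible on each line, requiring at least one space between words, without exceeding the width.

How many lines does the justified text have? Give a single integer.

Line 1: ['sand', 'slow', 'blue'] (min_width=14, slack=0)
Line 2: ['salt', 'I', 'you'] (min_width=10, slack=4)
Line 3: ['garden', 'emerald'] (min_width=14, slack=0)
Line 4: ['architect'] (min_width=9, slack=5)
Line 5: ['standard', 'they'] (min_width=13, slack=1)
Line 6: ['calendar'] (min_width=8, slack=6)
Line 7: ['pencil', 'cat'] (min_width=10, slack=4)
Line 8: ['orange', 'an', 'be'] (min_width=12, slack=2)
Line 9: ['bright', 'salty'] (min_width=12, slack=2)
Line 10: ['pepper', 'picture'] (min_width=14, slack=0)
Line 11: ['run', 'leaf', 'up'] (min_width=11, slack=3)
Line 12: ['storm', 'happy'] (min_width=11, slack=3)
Line 13: ['big', 'system', 'the'] (min_width=14, slack=0)
Total lines: 13

Answer: 13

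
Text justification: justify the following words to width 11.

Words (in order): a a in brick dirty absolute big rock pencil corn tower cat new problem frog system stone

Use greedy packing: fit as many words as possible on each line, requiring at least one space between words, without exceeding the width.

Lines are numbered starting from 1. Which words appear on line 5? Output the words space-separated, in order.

Answer: pencil corn

Derivation:
Line 1: ['a', 'a', 'in'] (min_width=6, slack=5)
Line 2: ['brick', 'dirty'] (min_width=11, slack=0)
Line 3: ['absolute'] (min_width=8, slack=3)
Line 4: ['big', 'rock'] (min_width=8, slack=3)
Line 5: ['pencil', 'corn'] (min_width=11, slack=0)
Line 6: ['tower', 'cat'] (min_width=9, slack=2)
Line 7: ['new', 'problem'] (min_width=11, slack=0)
Line 8: ['frog', 'system'] (min_width=11, slack=0)
Line 9: ['stone'] (min_width=5, slack=6)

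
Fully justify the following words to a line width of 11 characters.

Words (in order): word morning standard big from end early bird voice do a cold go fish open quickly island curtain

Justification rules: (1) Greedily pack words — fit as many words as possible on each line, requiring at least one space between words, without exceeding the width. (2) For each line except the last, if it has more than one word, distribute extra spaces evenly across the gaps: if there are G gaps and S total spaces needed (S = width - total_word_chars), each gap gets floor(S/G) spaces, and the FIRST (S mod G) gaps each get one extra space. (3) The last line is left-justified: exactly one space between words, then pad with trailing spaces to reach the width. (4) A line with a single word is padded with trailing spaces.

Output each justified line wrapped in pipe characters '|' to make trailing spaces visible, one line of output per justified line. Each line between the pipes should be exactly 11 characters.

Line 1: ['word'] (min_width=4, slack=7)
Line 2: ['morning'] (min_width=7, slack=4)
Line 3: ['standard'] (min_width=8, slack=3)
Line 4: ['big', 'from'] (min_width=8, slack=3)
Line 5: ['end', 'early'] (min_width=9, slack=2)
Line 6: ['bird', 'voice'] (min_width=10, slack=1)
Line 7: ['do', 'a', 'cold'] (min_width=9, slack=2)
Line 8: ['go', 'fish'] (min_width=7, slack=4)
Line 9: ['open'] (min_width=4, slack=7)
Line 10: ['quickly'] (min_width=7, slack=4)
Line 11: ['island'] (min_width=6, slack=5)
Line 12: ['curtain'] (min_width=7, slack=4)

Answer: |word       |
|morning    |
|standard   |
|big    from|
|end   early|
|bird  voice|
|do  a  cold|
|go     fish|
|open       |
|quickly    |
|island     |
|curtain    |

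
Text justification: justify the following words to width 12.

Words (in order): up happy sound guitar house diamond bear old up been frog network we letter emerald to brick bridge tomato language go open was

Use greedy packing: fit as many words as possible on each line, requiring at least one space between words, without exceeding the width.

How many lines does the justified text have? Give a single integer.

Line 1: ['up', 'happy'] (min_width=8, slack=4)
Line 2: ['sound', 'guitar'] (min_width=12, slack=0)
Line 3: ['house'] (min_width=5, slack=7)
Line 4: ['diamond', 'bear'] (min_width=12, slack=0)
Line 5: ['old', 'up', 'been'] (min_width=11, slack=1)
Line 6: ['frog', 'network'] (min_width=12, slack=0)
Line 7: ['we', 'letter'] (min_width=9, slack=3)
Line 8: ['emerald', 'to'] (min_width=10, slack=2)
Line 9: ['brick', 'bridge'] (min_width=12, slack=0)
Line 10: ['tomato'] (min_width=6, slack=6)
Line 11: ['language', 'go'] (min_width=11, slack=1)
Line 12: ['open', 'was'] (min_width=8, slack=4)
Total lines: 12

Answer: 12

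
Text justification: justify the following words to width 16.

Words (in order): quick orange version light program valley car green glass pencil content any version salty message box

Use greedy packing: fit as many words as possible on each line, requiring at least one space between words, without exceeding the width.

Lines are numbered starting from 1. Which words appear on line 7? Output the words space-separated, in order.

Answer: salty message

Derivation:
Line 1: ['quick', 'orange'] (min_width=12, slack=4)
Line 2: ['version', 'light'] (min_width=13, slack=3)
Line 3: ['program', 'valley'] (min_width=14, slack=2)
Line 4: ['car', 'green', 'glass'] (min_width=15, slack=1)
Line 5: ['pencil', 'content'] (min_width=14, slack=2)
Line 6: ['any', 'version'] (min_width=11, slack=5)
Line 7: ['salty', 'message'] (min_width=13, slack=3)
Line 8: ['box'] (min_width=3, slack=13)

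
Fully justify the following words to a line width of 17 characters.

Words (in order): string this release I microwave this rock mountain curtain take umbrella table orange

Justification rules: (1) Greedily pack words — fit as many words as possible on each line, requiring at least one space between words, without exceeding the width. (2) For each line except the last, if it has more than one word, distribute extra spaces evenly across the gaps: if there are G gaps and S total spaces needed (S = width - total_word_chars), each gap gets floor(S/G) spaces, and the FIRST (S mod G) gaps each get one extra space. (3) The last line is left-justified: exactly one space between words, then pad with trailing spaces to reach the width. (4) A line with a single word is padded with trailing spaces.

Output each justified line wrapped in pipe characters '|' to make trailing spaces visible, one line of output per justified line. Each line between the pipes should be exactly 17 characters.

Line 1: ['string', 'this'] (min_width=11, slack=6)
Line 2: ['release', 'I'] (min_width=9, slack=8)
Line 3: ['microwave', 'this'] (min_width=14, slack=3)
Line 4: ['rock', 'mountain'] (min_width=13, slack=4)
Line 5: ['curtain', 'take'] (min_width=12, slack=5)
Line 6: ['umbrella', 'table'] (min_width=14, slack=3)
Line 7: ['orange'] (min_width=6, slack=11)

Answer: |string       this|
|release         I|
|microwave    this|
|rock     mountain|
|curtain      take|
|umbrella    table|
|orange           |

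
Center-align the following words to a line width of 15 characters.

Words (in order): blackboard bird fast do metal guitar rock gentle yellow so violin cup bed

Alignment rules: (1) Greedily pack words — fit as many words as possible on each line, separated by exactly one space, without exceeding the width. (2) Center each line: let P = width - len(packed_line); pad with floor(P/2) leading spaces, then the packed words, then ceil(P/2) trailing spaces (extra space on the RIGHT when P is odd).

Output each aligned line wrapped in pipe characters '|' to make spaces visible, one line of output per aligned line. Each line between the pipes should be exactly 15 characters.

Answer: |blackboard bird|
| fast do metal |
|  guitar rock  |
| gentle yellow |
| so violin cup |
|      bed      |

Derivation:
Line 1: ['blackboard', 'bird'] (min_width=15, slack=0)
Line 2: ['fast', 'do', 'metal'] (min_width=13, slack=2)
Line 3: ['guitar', 'rock'] (min_width=11, slack=4)
Line 4: ['gentle', 'yellow'] (min_width=13, slack=2)
Line 5: ['so', 'violin', 'cup'] (min_width=13, slack=2)
Line 6: ['bed'] (min_width=3, slack=12)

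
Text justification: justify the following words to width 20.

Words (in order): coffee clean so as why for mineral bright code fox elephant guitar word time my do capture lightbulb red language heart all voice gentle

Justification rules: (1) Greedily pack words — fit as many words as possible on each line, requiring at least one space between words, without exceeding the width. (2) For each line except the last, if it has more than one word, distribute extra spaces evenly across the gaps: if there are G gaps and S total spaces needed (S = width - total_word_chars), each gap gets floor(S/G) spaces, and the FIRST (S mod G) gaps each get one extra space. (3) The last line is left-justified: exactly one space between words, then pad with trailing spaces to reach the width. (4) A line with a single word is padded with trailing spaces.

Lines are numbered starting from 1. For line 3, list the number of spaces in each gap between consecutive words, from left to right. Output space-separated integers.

Line 1: ['coffee', 'clean', 'so', 'as'] (min_width=18, slack=2)
Line 2: ['why', 'for', 'mineral'] (min_width=15, slack=5)
Line 3: ['bright', 'code', 'fox'] (min_width=15, slack=5)
Line 4: ['elephant', 'guitar', 'word'] (min_width=20, slack=0)
Line 5: ['time', 'my', 'do', 'capture'] (min_width=18, slack=2)
Line 6: ['lightbulb', 'red'] (min_width=13, slack=7)
Line 7: ['language', 'heart', 'all'] (min_width=18, slack=2)
Line 8: ['voice', 'gentle'] (min_width=12, slack=8)

Answer: 4 3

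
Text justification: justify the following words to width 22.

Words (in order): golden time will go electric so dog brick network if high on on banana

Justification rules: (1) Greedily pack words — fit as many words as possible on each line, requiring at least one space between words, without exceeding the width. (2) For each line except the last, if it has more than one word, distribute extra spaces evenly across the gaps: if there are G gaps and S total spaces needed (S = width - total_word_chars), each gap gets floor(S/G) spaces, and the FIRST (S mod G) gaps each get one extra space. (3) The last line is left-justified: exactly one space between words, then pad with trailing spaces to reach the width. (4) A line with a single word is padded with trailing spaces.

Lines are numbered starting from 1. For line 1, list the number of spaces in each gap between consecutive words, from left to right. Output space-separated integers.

Line 1: ['golden', 'time', 'will', 'go'] (min_width=19, slack=3)
Line 2: ['electric', 'so', 'dog', 'brick'] (min_width=21, slack=1)
Line 3: ['network', 'if', 'high', 'on', 'on'] (min_width=21, slack=1)
Line 4: ['banana'] (min_width=6, slack=16)

Answer: 2 2 2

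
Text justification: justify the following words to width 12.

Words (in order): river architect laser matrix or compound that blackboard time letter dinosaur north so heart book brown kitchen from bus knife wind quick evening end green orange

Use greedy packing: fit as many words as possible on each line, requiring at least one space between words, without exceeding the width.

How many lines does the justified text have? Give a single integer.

Answer: 16

Derivation:
Line 1: ['river'] (min_width=5, slack=7)
Line 2: ['architect'] (min_width=9, slack=3)
Line 3: ['laser', 'matrix'] (min_width=12, slack=0)
Line 4: ['or', 'compound'] (min_width=11, slack=1)
Line 5: ['that'] (min_width=4, slack=8)
Line 6: ['blackboard'] (min_width=10, slack=2)
Line 7: ['time', 'letter'] (min_width=11, slack=1)
Line 8: ['dinosaur'] (min_width=8, slack=4)
Line 9: ['north', 'so'] (min_width=8, slack=4)
Line 10: ['heart', 'book'] (min_width=10, slack=2)
Line 11: ['brown'] (min_width=5, slack=7)
Line 12: ['kitchen', 'from'] (min_width=12, slack=0)
Line 13: ['bus', 'knife'] (min_width=9, slack=3)
Line 14: ['wind', 'quick'] (min_width=10, slack=2)
Line 15: ['evening', 'end'] (min_width=11, slack=1)
Line 16: ['green', 'orange'] (min_width=12, slack=0)
Total lines: 16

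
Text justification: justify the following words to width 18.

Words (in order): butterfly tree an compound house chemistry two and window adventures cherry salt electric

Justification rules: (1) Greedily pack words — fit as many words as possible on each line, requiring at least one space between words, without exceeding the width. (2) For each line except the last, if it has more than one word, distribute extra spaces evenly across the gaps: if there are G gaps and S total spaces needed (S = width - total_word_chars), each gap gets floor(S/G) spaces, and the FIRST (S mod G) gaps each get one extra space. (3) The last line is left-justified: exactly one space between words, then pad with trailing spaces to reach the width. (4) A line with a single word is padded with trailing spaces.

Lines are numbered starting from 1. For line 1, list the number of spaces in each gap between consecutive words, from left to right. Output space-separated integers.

Answer: 2 1

Derivation:
Line 1: ['butterfly', 'tree', 'an'] (min_width=17, slack=1)
Line 2: ['compound', 'house'] (min_width=14, slack=4)
Line 3: ['chemistry', 'two', 'and'] (min_width=17, slack=1)
Line 4: ['window', 'adventures'] (min_width=17, slack=1)
Line 5: ['cherry', 'salt'] (min_width=11, slack=7)
Line 6: ['electric'] (min_width=8, slack=10)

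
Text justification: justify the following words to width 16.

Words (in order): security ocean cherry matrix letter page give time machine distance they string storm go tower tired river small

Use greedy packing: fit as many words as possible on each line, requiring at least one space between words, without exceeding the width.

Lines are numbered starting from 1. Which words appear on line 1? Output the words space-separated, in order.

Line 1: ['security', 'ocean'] (min_width=14, slack=2)
Line 2: ['cherry', 'matrix'] (min_width=13, slack=3)
Line 3: ['letter', 'page', 'give'] (min_width=16, slack=0)
Line 4: ['time', 'machine'] (min_width=12, slack=4)
Line 5: ['distance', 'they'] (min_width=13, slack=3)
Line 6: ['string', 'storm', 'go'] (min_width=15, slack=1)
Line 7: ['tower', 'tired'] (min_width=11, slack=5)
Line 8: ['river', 'small'] (min_width=11, slack=5)

Answer: security ocean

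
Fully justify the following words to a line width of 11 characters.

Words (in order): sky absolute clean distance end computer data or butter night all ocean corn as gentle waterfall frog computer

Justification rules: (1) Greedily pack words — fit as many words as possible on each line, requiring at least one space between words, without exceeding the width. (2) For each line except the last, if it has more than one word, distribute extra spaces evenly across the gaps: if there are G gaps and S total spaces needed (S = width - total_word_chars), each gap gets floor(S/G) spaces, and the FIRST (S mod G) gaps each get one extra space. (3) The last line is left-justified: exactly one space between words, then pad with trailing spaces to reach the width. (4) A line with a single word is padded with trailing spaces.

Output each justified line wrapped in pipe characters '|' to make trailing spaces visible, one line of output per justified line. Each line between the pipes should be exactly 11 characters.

Line 1: ['sky'] (min_width=3, slack=8)
Line 2: ['absolute'] (min_width=8, slack=3)
Line 3: ['clean'] (min_width=5, slack=6)
Line 4: ['distance'] (min_width=8, slack=3)
Line 5: ['end'] (min_width=3, slack=8)
Line 6: ['computer'] (min_width=8, slack=3)
Line 7: ['data', 'or'] (min_width=7, slack=4)
Line 8: ['butter'] (min_width=6, slack=5)
Line 9: ['night', 'all'] (min_width=9, slack=2)
Line 10: ['ocean', 'corn'] (min_width=10, slack=1)
Line 11: ['as', 'gentle'] (min_width=9, slack=2)
Line 12: ['waterfall'] (min_width=9, slack=2)
Line 13: ['frog'] (min_width=4, slack=7)
Line 14: ['computer'] (min_width=8, slack=3)

Answer: |sky        |
|absolute   |
|clean      |
|distance   |
|end        |
|computer   |
|data     or|
|butter     |
|night   all|
|ocean  corn|
|as   gentle|
|waterfall  |
|frog       |
|computer   |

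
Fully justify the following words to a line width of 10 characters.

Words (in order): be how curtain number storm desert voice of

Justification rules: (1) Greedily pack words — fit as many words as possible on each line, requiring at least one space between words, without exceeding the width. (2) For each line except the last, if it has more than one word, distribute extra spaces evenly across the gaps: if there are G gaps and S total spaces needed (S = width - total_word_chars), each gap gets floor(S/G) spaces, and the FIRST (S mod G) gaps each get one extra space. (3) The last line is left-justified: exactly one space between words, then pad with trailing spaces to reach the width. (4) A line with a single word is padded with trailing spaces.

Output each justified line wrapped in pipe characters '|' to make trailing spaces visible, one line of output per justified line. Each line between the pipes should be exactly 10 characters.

Line 1: ['be', 'how'] (min_width=6, slack=4)
Line 2: ['curtain'] (min_width=7, slack=3)
Line 3: ['number'] (min_width=6, slack=4)
Line 4: ['storm'] (min_width=5, slack=5)
Line 5: ['desert'] (min_width=6, slack=4)
Line 6: ['voice', 'of'] (min_width=8, slack=2)

Answer: |be     how|
|curtain   |
|number    |
|storm     |
|desert    |
|voice of  |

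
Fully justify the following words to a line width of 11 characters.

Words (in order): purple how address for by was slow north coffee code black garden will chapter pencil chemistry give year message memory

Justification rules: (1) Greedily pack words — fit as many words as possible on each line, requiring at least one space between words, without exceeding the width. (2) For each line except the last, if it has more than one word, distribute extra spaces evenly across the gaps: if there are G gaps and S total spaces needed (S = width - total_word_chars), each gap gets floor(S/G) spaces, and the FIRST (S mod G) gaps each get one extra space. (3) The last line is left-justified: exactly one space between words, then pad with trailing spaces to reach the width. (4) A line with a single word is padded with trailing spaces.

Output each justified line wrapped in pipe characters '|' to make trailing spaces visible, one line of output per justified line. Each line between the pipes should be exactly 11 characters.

Line 1: ['purple', 'how'] (min_width=10, slack=1)
Line 2: ['address', 'for'] (min_width=11, slack=0)
Line 3: ['by', 'was', 'slow'] (min_width=11, slack=0)
Line 4: ['north'] (min_width=5, slack=6)
Line 5: ['coffee', 'code'] (min_width=11, slack=0)
Line 6: ['black'] (min_width=5, slack=6)
Line 7: ['garden', 'will'] (min_width=11, slack=0)
Line 8: ['chapter'] (min_width=7, slack=4)
Line 9: ['pencil'] (min_width=6, slack=5)
Line 10: ['chemistry'] (min_width=9, slack=2)
Line 11: ['give', 'year'] (min_width=9, slack=2)
Line 12: ['message'] (min_width=7, slack=4)
Line 13: ['memory'] (min_width=6, slack=5)

Answer: |purple  how|
|address for|
|by was slow|
|north      |
|coffee code|
|black      |
|garden will|
|chapter    |
|pencil     |
|chemistry  |
|give   year|
|message    |
|memory     |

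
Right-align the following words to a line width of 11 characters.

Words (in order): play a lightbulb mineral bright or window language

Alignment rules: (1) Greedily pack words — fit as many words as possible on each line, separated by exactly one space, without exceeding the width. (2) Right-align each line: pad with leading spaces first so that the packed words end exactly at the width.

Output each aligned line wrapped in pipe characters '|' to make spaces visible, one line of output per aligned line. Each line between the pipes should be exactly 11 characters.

Answer: |     play a|
|  lightbulb|
|    mineral|
|  bright or|
|     window|
|   language|

Derivation:
Line 1: ['play', 'a'] (min_width=6, slack=5)
Line 2: ['lightbulb'] (min_width=9, slack=2)
Line 3: ['mineral'] (min_width=7, slack=4)
Line 4: ['bright', 'or'] (min_width=9, slack=2)
Line 5: ['window'] (min_width=6, slack=5)
Line 6: ['language'] (min_width=8, slack=3)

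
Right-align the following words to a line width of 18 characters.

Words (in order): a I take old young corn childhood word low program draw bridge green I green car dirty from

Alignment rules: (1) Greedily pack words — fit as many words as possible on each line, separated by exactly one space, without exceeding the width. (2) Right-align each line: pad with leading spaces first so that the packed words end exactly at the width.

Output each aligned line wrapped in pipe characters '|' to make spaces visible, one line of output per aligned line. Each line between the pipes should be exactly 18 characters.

Line 1: ['a', 'I', 'take', 'old', 'young'] (min_width=18, slack=0)
Line 2: ['corn', 'childhood'] (min_width=14, slack=4)
Line 3: ['word', 'low', 'program'] (min_width=16, slack=2)
Line 4: ['draw', 'bridge', 'green'] (min_width=17, slack=1)
Line 5: ['I', 'green', 'car', 'dirty'] (min_width=17, slack=1)
Line 6: ['from'] (min_width=4, slack=14)

Answer: |a I take old young|
|    corn childhood|
|  word low program|
| draw bridge green|
| I green car dirty|
|              from|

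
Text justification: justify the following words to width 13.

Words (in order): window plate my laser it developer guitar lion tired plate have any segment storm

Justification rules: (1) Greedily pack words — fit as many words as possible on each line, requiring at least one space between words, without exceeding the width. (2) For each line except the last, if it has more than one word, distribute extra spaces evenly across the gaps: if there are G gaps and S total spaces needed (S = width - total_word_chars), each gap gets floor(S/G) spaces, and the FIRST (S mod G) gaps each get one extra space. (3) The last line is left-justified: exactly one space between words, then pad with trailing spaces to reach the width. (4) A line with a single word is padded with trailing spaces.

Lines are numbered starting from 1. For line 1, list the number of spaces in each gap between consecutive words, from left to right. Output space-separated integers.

Answer: 2

Derivation:
Line 1: ['window', 'plate'] (min_width=12, slack=1)
Line 2: ['my', 'laser', 'it'] (min_width=11, slack=2)
Line 3: ['developer'] (min_width=9, slack=4)
Line 4: ['guitar', 'lion'] (min_width=11, slack=2)
Line 5: ['tired', 'plate'] (min_width=11, slack=2)
Line 6: ['have', 'any'] (min_width=8, slack=5)
Line 7: ['segment', 'storm'] (min_width=13, slack=0)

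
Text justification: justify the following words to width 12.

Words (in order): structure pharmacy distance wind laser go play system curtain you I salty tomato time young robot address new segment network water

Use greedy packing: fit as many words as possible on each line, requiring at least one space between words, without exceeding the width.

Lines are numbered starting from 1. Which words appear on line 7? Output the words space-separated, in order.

Answer: curtain you

Derivation:
Line 1: ['structure'] (min_width=9, slack=3)
Line 2: ['pharmacy'] (min_width=8, slack=4)
Line 3: ['distance'] (min_width=8, slack=4)
Line 4: ['wind', 'laser'] (min_width=10, slack=2)
Line 5: ['go', 'play'] (min_width=7, slack=5)
Line 6: ['system'] (min_width=6, slack=6)
Line 7: ['curtain', 'you'] (min_width=11, slack=1)
Line 8: ['I', 'salty'] (min_width=7, slack=5)
Line 9: ['tomato', 'time'] (min_width=11, slack=1)
Line 10: ['young', 'robot'] (min_width=11, slack=1)
Line 11: ['address', 'new'] (min_width=11, slack=1)
Line 12: ['segment'] (min_width=7, slack=5)
Line 13: ['network'] (min_width=7, slack=5)
Line 14: ['water'] (min_width=5, slack=7)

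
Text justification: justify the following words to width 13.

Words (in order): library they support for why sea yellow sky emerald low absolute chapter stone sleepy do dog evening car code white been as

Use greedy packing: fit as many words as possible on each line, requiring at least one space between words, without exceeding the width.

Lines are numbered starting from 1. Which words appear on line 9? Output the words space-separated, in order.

Answer: evening car

Derivation:
Line 1: ['library', 'they'] (min_width=12, slack=1)
Line 2: ['support', 'for'] (min_width=11, slack=2)
Line 3: ['why', 'sea'] (min_width=7, slack=6)
Line 4: ['yellow', 'sky'] (min_width=10, slack=3)
Line 5: ['emerald', 'low'] (min_width=11, slack=2)
Line 6: ['absolute'] (min_width=8, slack=5)
Line 7: ['chapter', 'stone'] (min_width=13, slack=0)
Line 8: ['sleepy', 'do', 'dog'] (min_width=13, slack=0)
Line 9: ['evening', 'car'] (min_width=11, slack=2)
Line 10: ['code', 'white'] (min_width=10, slack=3)
Line 11: ['been', 'as'] (min_width=7, slack=6)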